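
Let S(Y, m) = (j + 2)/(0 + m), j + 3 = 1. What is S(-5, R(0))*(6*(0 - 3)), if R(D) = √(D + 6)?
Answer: 0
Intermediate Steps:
j = -2 (j = -3 + 1 = -2)
R(D) = √(6 + D)
S(Y, m) = 0 (S(Y, m) = (-2 + 2)/(0 + m) = 0/m = 0)
S(-5, R(0))*(6*(0 - 3)) = 0*(6*(0 - 3)) = 0*(6*(-3)) = 0*(-18) = 0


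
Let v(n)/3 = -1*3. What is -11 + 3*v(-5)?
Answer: -38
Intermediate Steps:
v(n) = -9 (v(n) = 3*(-1*3) = 3*(-3) = -9)
-11 + 3*v(-5) = -11 + 3*(-9) = -11 - 27 = -38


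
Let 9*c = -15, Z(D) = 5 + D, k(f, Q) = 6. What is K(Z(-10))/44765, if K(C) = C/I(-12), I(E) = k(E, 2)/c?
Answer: 5/161154 ≈ 3.1026e-5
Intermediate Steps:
c = -5/3 (c = (⅑)*(-15) = -5/3 ≈ -1.6667)
I(E) = -18/5 (I(E) = 6/(-5/3) = 6*(-⅗) = -18/5)
K(C) = -5*C/18 (K(C) = C/(-18/5) = C*(-5/18) = -5*C/18)
K(Z(-10))/44765 = -5*(5 - 10)/18/44765 = -5/18*(-5)*(1/44765) = (25/18)*(1/44765) = 5/161154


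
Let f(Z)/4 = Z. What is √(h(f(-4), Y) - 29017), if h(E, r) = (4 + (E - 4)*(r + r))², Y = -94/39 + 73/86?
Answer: I*√69184693889/1677 ≈ 156.85*I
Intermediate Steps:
f(Z) = 4*Z
Y = -5237/3354 (Y = -94*1/39 + 73*(1/86) = -94/39 + 73/86 = -5237/3354 ≈ -1.5614)
h(E, r) = (4 + 2*r*(-4 + E))² (h(E, r) = (4 + (-4 + E)*(2*r))² = (4 + 2*r*(-4 + E))²)
√(h(f(-4), Y) - 29017) = √(4*(2 - 4*(-5237/3354) + (4*(-4))*(-5237/3354))² - 29017) = √(4*(2 + 10474/1677 - 16*(-5237/3354))² - 29017) = √(4*(2 + 10474/1677 + 41896/1677)² - 29017) = √(4*(55724/1677)² - 29017) = √(4*(3105164176/2812329) - 29017) = √(12420656704/2812329 - 29017) = √(-69184693889/2812329) = I*√69184693889/1677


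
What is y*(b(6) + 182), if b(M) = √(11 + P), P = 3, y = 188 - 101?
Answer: 15834 + 87*√14 ≈ 16160.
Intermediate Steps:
y = 87
b(M) = √14 (b(M) = √(11 + 3) = √14)
y*(b(6) + 182) = 87*(√14 + 182) = 87*(182 + √14) = 15834 + 87*√14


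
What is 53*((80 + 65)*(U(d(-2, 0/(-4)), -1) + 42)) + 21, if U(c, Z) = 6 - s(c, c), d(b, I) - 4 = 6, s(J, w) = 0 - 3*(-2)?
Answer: 322791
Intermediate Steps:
s(J, w) = 6 (s(J, w) = 0 + 6 = 6)
d(b, I) = 10 (d(b, I) = 4 + 6 = 10)
U(c, Z) = 0 (U(c, Z) = 6 - 1*6 = 6 - 6 = 0)
53*((80 + 65)*(U(d(-2, 0/(-4)), -1) + 42)) + 21 = 53*((80 + 65)*(0 + 42)) + 21 = 53*(145*42) + 21 = 53*6090 + 21 = 322770 + 21 = 322791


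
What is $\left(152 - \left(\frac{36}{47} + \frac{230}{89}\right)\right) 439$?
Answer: $\frac{272971078}{4183} \approx 65257.0$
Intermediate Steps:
$\left(152 - \left(\frac{36}{47} + \frac{230}{89}\right)\right) 439 = \left(152 - \frac{14014}{4183}\right) 439 = \frac{621802}{4183} \cdot 439 = \frac{272971078}{4183}$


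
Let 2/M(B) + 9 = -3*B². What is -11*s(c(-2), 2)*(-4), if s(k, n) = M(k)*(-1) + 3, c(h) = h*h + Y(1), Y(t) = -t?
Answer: 1210/9 ≈ 134.44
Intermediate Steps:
M(B) = 2/(-9 - 3*B²)
c(h) = -1 + h² (c(h) = h*h - 1*1 = h² - 1 = -1 + h²)
s(k, n) = 3 + 2/(9 + 3*k²) (s(k, n) = -2/(9 + 3*k²)*(-1) + 3 = 2/(9 + 3*k²) + 3 = 3 + 2/(9 + 3*k²))
-11*s(c(-2), 2)*(-4) = -11*(29 + 9*(-1 + (-2)²)²)/(3*(3 + (-1 + (-2)²)²))*(-4) = -11*(29 + 9*(-1 + 4)²)/(3*(3 + (-1 + 4)²))*(-4) = -11*(29 + 9*3²)/(3*(3 + 3²))*(-4) = -11*(29 + 9*9)/(3*(3 + 9))*(-4) = -11*(29 + 81)/(3*12)*(-4) = -11*110/(3*12)*(-4) = -11*55/18*(-4) = -605/18*(-4) = 1210/9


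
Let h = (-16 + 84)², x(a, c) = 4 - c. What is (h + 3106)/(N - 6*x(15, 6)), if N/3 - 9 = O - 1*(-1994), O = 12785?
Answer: 3865/22188 ≈ 0.17419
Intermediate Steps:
h = 4624 (h = 68² = 4624)
N = 44364 (N = 27 + 3*(12785 - 1*(-1994)) = 27 + 3*(12785 + 1994) = 27 + 3*14779 = 27 + 44337 = 44364)
(h + 3106)/(N - 6*x(15, 6)) = (4624 + 3106)/(44364 - 6*(4 - 1*6)) = 7730/(44364 - 6*(4 - 6)) = 7730/(44364 - 6*(-2)) = 7730/(44364 + 12) = 7730/44376 = 7730*(1/44376) = 3865/22188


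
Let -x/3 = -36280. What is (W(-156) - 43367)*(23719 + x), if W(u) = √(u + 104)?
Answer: -5748686153 + 265118*I*√13 ≈ -5.7487e+9 + 9.559e+5*I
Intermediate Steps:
W(u) = √(104 + u)
x = 108840 (x = -3*(-36280) = 108840)
(W(-156) - 43367)*(23719 + x) = (√(104 - 156) - 43367)*(23719 + 108840) = (√(-52) - 43367)*132559 = (2*I*√13 - 43367)*132559 = (-43367 + 2*I*√13)*132559 = -5748686153 + 265118*I*√13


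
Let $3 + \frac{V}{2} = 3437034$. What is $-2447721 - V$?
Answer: $-9321783$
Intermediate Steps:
$V = 6874062$ ($V = -6 + 2 \cdot 3437034 = -6 + 6874068 = 6874062$)
$-2447721 - V = -2447721 - 6874062 = -9321783$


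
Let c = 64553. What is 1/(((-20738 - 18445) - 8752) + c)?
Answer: 1/16618 ≈ 6.0176e-5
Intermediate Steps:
1/(((-20738 - 18445) - 8752) + c) = 1/(((-20738 - 18445) - 8752) + 64553) = 1/((-39183 - 8752) + 64553) = 1/(-47935 + 64553) = 1/16618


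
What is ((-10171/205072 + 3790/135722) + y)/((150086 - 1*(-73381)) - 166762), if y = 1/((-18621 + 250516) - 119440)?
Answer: -4843260781559/12677356601049848400 ≈ -3.8204e-7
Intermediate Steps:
y = 1/112455 (y = 1/(231895 - 119440) = 1/112455 ≈ 8.8924e-6)
((-10171/205072 + 3790/135722) + y)/((150086 - 1*(-73381)) - 166762) = ((-10171/205072 + 3790/135722) + 1/112455)/((150086 - 1*(-73381)) - 166762) = ((-10171*1/205072 + 3790*(1/135722)) + 1/112455)/((150086 + 73381) - 166762) = ((-1453/29296 + 1895/67861) + 1/112455)/(223467 - 166762) = (-43086113/1988055856 + 1/112455)/56705 = -4843260781559/223566821286480*1/56705 = -4843260781559/12677356601049848400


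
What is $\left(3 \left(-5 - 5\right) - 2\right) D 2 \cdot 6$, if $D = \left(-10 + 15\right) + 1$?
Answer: $-2304$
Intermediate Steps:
$D = 6$ ($D = 5 + 1 = 6$)
$\left(3 \left(-5 - 5\right) - 2\right) D 2 \cdot 6 = \left(3 \left(-5 - 5\right) - 2\right) 6 \cdot 2 \cdot 6 = \left(3 \left(-5 - 5\right) - 2\right) 6 \cdot 12 = \left(3 \left(-10\right) - 2\right) 6 \cdot 12 = \left(-30 - 2\right) 6 \cdot 12 = \left(-32\right) 6 \cdot 12 = \left(-192\right) 12 = -2304$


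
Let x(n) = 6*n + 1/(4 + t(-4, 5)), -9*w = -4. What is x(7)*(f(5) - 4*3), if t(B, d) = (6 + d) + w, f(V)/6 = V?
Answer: 105246/139 ≈ 757.17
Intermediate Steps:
w = 4/9 (w = -1/9*(-4) = 4/9 ≈ 0.44444)
f(V) = 6*V
t(B, d) = 58/9 + d (t(B, d) = (6 + d) + 4/9 = 58/9 + d)
x(n) = 9/139 + 6*n (x(n) = 6*n + 1/(4 + (58/9 + 5)) = 6*n + 1/(4 + 103/9) = 6*n + 1/(139/9) = 6*n + 9/139 = 9/139 + 6*n)
x(7)*(f(5) - 4*3) = (9/139 + 6*7)*(6*5 - 4*3) = (9/139 + 42)*(30 - 12) = (5847/139)*18 = 105246/139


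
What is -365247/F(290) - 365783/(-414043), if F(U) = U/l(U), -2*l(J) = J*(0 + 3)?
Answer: 453684622429/828086 ≈ 5.4787e+5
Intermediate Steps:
l(J) = -3*J/2 (l(J) = -J*(0 + 3)/2 = -J*3/2 = -3*J/2)
F(U) = -2/3 (F(U) = U/((-3*U/2)) = U*(-2/(3*U)) = -2/3)
-365247/F(290) - 365783/(-414043) = -365247/(-2/3) - 365783/(-414043) = -365247*(-3/2) - 365783*(-1/414043) = 1095741/2 + 365783/414043 = 453684622429/828086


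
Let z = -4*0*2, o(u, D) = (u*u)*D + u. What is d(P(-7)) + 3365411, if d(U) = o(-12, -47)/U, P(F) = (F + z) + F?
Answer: 23561267/7 ≈ 3.3659e+6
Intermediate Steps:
o(u, D) = u + D*u**2 (o(u, D) = u**2*D + u = D*u**2 + u = u + D*u**2)
z = 0 (z = 0*2 = 0)
P(F) = 2*F (P(F) = (F + 0) + F = F + F = 2*F)
d(U) = -6780/U (d(U) = (-12*(1 - 47*(-12)))/U = (-12*(1 + 564))/U = (-12*565)/U = -6780/U)
d(P(-7)) + 3365411 = -6780/(2*(-7)) + 3365411 = -6780/(-14) + 3365411 = -6780*(-1/14) + 3365411 = 3390/7 + 3365411 = 23561267/7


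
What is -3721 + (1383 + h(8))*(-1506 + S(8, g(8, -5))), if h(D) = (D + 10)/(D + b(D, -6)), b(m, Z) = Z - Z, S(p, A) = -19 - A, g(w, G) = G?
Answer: -2109301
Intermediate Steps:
b(m, Z) = 0
h(D) = (10 + D)/D (h(D) = (D + 10)/(D + 0) = (10 + D)/D)
-3721 + (1383 + h(8))*(-1506 + S(8, g(8, -5))) = -3721 + (1383 + (10 + 8)/8)*(-1506 + (-19 - 1*(-5))) = -3721 + (1383 + (⅛)*18)*(-1506 + (-19 + 5)) = -3721 + (1383 + 9/4)*(-1506 - 14) = -3721 + (5541/4)*(-1520) = -3721 - 2105580 = -2109301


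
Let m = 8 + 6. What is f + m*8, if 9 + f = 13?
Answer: 116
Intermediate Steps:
f = 4 (f = -9 + 13 = 4)
m = 14
f + m*8 = 4 + 14*8 = 4 + 112 = 116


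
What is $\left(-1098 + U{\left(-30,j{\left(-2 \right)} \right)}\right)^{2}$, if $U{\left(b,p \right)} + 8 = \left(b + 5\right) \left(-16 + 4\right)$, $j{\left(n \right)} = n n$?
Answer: $649636$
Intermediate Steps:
$j{\left(n \right)} = n^{2}$
$U{\left(b,p \right)} = -68 - 12 b$ ($U{\left(b,p \right)} = -8 + \left(b + 5\right) \left(-16 + 4\right) = -8 + \left(5 + b\right) \left(-12\right) = -8 - \left(60 + 12 b\right) = -68 - 12 b$)
$\left(-1098 + U{\left(-30,j{\left(-2 \right)} \right)}\right)^{2} = \left(-1098 - -292\right)^{2} = \left(-1098 + \left(-68 + 360\right)\right)^{2} = \left(-1098 + 292\right)^{2} = \left(-806\right)^{2} = 649636$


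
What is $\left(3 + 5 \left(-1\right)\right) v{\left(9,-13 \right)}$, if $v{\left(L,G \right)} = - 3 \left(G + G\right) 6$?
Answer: $-936$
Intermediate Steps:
$v{\left(L,G \right)} = - 36 G$ ($v{\left(L,G \right)} = - 3 \cdot 2 G 6 = - 6 G 6 = - 36 G$)
$\left(3 + 5 \left(-1\right)\right) v{\left(9,-13 \right)} = \left(3 + 5 \left(-1\right)\right) \left(\left(-36\right) \left(-13\right)\right) = \left(3 - 5\right) 468 = \left(-2\right) 468 = -936$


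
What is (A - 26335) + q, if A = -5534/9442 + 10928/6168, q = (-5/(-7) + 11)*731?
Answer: -452783151370/25479237 ≈ -17771.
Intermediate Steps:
q = 59942/7 (q = (-5*(-⅐) + 11)*731 = (5/7 + 11)*731 = (82/7)*731 = 59942/7 ≈ 8563.1)
A = 4315529/3639891 (A = -5534*1/9442 + 10928*(1/6168) = -2767/4721 + 1366/771 = 4315529/3639891 ≈ 1.1856)
(A - 26335) + q = (4315529/3639891 - 26335) + 59942/7 = -95852213956/3639891 + 59942/7 = -452783151370/25479237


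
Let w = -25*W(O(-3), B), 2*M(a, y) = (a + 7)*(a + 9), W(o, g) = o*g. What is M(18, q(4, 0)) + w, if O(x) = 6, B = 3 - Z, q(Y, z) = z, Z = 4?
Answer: 975/2 ≈ 487.50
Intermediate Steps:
B = -1 (B = 3 - 1*4 = 3 - 4 = -1)
W(o, g) = g*o
M(a, y) = (7 + a)*(9 + a)/2 (M(a, y) = ((a + 7)*(a + 9))/2 = ((7 + a)*(9 + a))/2 = (7 + a)*(9 + a)/2)
w = 150 (w = -(-25)*6 = -25*(-6) = 150)
M(18, q(4, 0)) + w = (63/2 + (1/2)*18**2 + 8*18) + 150 = (63/2 + (1/2)*324 + 144) + 150 = (63/2 + 162 + 144) + 150 = 675/2 + 150 = 975/2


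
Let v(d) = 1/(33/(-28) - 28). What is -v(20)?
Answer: 28/817 ≈ 0.034272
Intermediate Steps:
v(d) = -28/817 (v(d) = 1/(33*(-1/28) - 28) = 1/(-33/28 - 28) = 1/(-817/28) = -28/817)
-v(20) = -1*(-28/817) = 28/817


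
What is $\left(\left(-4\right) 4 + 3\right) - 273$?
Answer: $-286$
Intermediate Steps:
$\left(\left(-4\right) 4 + 3\right) - 273 = \left(-16 + 3\right) - 273 = -13 - 273 = -286$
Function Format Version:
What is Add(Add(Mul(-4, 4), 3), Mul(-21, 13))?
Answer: -286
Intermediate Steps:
Add(Add(Mul(-4, 4), 3), Mul(-21, 13)) = Add(Add(-16, 3), -273) = Add(-13, -273) = -286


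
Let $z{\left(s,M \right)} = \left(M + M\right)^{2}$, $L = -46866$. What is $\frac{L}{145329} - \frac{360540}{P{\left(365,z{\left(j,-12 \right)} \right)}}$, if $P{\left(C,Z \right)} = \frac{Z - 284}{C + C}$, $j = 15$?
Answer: $- \frac{43664113672}{48443} \approx -9.0135 \cdot 10^{5}$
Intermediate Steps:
$z{\left(s,M \right)} = 4 M^{2}$ ($z{\left(s,M \right)} = \left(2 M\right)^{2} = 4 M^{2}$)
$P{\left(C,Z \right)} = \frac{-284 + Z}{2 C}$
$\frac{L}{145329} - \frac{360540}{P{\left(365,z{\left(j,-12 \right)} \right)}} = - \frac{46866}{145329} - \frac{360540}{\frac{1}{2} \cdot \frac{1}{365} \left(-284 + 4 \left(-12\right)^{2}\right)} = \left(-46866\right) \frac{1}{145329} - \frac{360540}{\frac{1}{2} \cdot \frac{1}{365} \left(-284 + 4 \cdot 144\right)} = - \frac{15622}{48443} - \frac{360540}{\frac{1}{2} \cdot \frac{1}{365} \left(-284 + 576\right)} = - \frac{15622}{48443} - \frac{360540}{\frac{1}{2} \cdot \frac{1}{365} \cdot 292} = - \frac{15622}{48443} - \frac{360540}{\frac{2}{5}} = - \frac{15622}{48443} - 901350 = - \frac{43664113672}{48443}$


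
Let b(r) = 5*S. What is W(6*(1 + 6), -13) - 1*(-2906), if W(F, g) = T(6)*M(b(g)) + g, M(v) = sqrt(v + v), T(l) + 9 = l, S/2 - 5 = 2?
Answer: 2893 - 6*sqrt(35) ≈ 2857.5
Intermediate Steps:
S = 14 (S = 10 + 2*2 = 10 + 4 = 14)
T(l) = -9 + l
b(r) = 70 (b(r) = 5*14 = 70)
M(v) = sqrt(2)*sqrt(v) (M(v) = sqrt(2*v) = sqrt(2)*sqrt(v))
W(F, g) = g - 6*sqrt(35) (W(F, g) = (-9 + 6)*(sqrt(2)*sqrt(70)) + g = -6*sqrt(35) + g = g - 6*sqrt(35))
W(6*(1 + 6), -13) - 1*(-2906) = (-13 - 6*sqrt(35)) - 1*(-2906) = (-13 - 6*sqrt(35)) + 2906 = 2893 - 6*sqrt(35)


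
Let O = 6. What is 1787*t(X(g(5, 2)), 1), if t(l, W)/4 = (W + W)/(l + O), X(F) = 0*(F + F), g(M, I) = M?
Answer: 7148/3 ≈ 2382.7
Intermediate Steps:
X(F) = 0 (X(F) = 0*(2*F) = 0)
t(l, W) = 8*W/(6 + l) (t(l, W) = 4*((W + W)/(l + 6)) = 4*((2*W)/(6 + l)) = 4*(2*W/(6 + l)) = 8*W/(6 + l))
1787*t(X(g(5, 2)), 1) = 1787*(8*1/(6 + 0)) = 1787*(8*1/6) = 1787*(8*1*(⅙)) = 1787*(4/3) = 7148/3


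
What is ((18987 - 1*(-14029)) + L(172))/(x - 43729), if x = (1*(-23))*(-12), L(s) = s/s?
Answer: -33017/43453 ≈ -0.75983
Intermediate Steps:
L(s) = 1
x = 276 (x = -23*(-12) = 276)
((18987 - 1*(-14029)) + L(172))/(x - 43729) = ((18987 - 1*(-14029)) + 1)/(276 - 43729) = ((18987 + 14029) + 1)/(-43453) = (33016 + 1)*(-1/43453) = 33017*(-1/43453) = -33017/43453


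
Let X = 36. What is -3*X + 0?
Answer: -108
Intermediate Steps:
-3*X + 0 = -3*36 + 0 = -108 + 0 = -108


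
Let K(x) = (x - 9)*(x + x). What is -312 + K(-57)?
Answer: 7212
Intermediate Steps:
K(x) = 2*x*(-9 + x) (K(x) = (-9 + x)*(2*x) = 2*x*(-9 + x))
-312 + K(-57) = -312 + 2*(-57)*(-9 - 57) = -312 + 2*(-57)*(-66) = -312 + 7524 = 7212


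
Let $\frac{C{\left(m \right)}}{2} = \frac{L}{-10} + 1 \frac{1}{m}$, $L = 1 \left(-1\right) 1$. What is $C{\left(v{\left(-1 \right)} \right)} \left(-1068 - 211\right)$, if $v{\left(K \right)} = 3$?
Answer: $- \frac{16627}{15} \approx -1108.5$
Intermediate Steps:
$L = -1$ ($L = \left(-1\right) 1 = -1$)
$C{\left(m \right)} = \frac{1}{5} + \frac{2}{m}$ ($C{\left(m \right)} = 2 \left(- \frac{1}{-10} + 1 \frac{1}{m}\right) = 2 \left(\left(-1\right) \left(- \frac{1}{10}\right) + \frac{1}{m}\right) = 2 \left(\frac{1}{10} + \frac{1}{m}\right) = \frac{1}{5} + \frac{2}{m}$)
$C{\left(v{\left(-1 \right)} \right)} \left(-1068 - 211\right) = \frac{10 + 3}{5 \cdot 3} \left(-1068 - 211\right) = \frac{1}{5} \cdot \frac{1}{3} \cdot 13 \left(-1279\right) = \frac{13}{15} \left(-1279\right) = - \frac{16627}{15}$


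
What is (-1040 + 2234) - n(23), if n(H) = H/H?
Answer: 1193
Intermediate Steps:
n(H) = 1
(-1040 + 2234) - n(23) = (-1040 + 2234) - 1*1 = 1194 - 1 = 1193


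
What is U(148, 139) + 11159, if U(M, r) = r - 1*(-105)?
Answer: 11403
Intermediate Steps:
U(M, r) = 105 + r (U(M, r) = r + 105 = 105 + r)
U(148, 139) + 11159 = (105 + 139) + 11159 = 244 + 11159 = 11403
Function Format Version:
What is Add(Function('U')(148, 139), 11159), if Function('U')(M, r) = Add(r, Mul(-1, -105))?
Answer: 11403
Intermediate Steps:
Function('U')(M, r) = Add(105, r) (Function('U')(M, r) = Add(r, 105) = Add(105, r))
Add(Function('U')(148, 139), 11159) = Add(Add(105, 139), 11159) = Add(244, 11159) = 11403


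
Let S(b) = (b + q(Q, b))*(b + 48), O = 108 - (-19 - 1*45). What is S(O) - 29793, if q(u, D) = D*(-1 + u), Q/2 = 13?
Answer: 954047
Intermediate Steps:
Q = 26 (Q = 2*13 = 26)
O = 172 (O = 108 - (-19 - 45) = 108 - 1*(-64) = 108 + 64 = 172)
S(b) = 26*b*(48 + b) (S(b) = (b + b*(-1 + 26))*(b + 48) = (b + b*25)*(48 + b) = (b + 25*b)*(48 + b) = (26*b)*(48 + b) = 26*b*(48 + b))
S(O) - 29793 = 26*172*(48 + 172) - 29793 = 26*172*220 - 29793 = 983840 - 29793 = 954047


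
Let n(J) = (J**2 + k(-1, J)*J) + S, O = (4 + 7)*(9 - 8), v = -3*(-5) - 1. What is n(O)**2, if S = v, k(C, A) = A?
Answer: 65536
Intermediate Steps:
v = 14 (v = 15 - 1 = 14)
S = 14
O = 11 (O = 11*1 = 11)
n(J) = 14 + 2*J**2 (n(J) = (J**2 + J*J) + 14 = (J**2 + J**2) + 14 = 2*J**2 + 14 = 14 + 2*J**2)
n(O)**2 = (14 + 2*11**2)**2 = (14 + 2*121)**2 = (14 + 242)**2 = 256**2 = 65536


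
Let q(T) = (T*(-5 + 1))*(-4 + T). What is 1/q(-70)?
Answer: -1/20720 ≈ -4.8263e-5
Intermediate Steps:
q(T) = -4*T*(-4 + T) (q(T) = (T*(-4))*(-4 + T) = (-4*T)*(-4 + T) = -4*T*(-4 + T))
1/q(-70) = 1/(4*(-70)*(4 - 1*(-70))) = 1/(4*(-70)*(4 + 70)) = 1/(4*(-70)*74) = 1/(-20720) = -1/20720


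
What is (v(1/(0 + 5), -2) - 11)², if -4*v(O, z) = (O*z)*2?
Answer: 2916/25 ≈ 116.64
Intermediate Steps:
v(O, z) = -O*z/2 (v(O, z) = -O*z*2/4 = -O*z/2)
(v(1/(0 + 5), -2) - 11)² = (-½*(-2)/(0 + 5) - 11)² = (-½*(-2)/5 - 11)² = (-½*⅕*(-2) - 11)² = (⅕ - 11)² = (-54/5)² = 2916/25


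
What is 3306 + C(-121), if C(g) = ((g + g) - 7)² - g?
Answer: 65428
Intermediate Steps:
C(g) = (-7 + 2*g)² - g (C(g) = (2*g - 7)² - g = (-7 + 2*g)² - g)
3306 + C(-121) = 3306 + ((-7 + 2*(-121))² - 1*(-121)) = 3306 + ((-7 - 242)² + 121) = 3306 + ((-249)² + 121) = 3306 + (62001 + 121) = 3306 + 62122 = 65428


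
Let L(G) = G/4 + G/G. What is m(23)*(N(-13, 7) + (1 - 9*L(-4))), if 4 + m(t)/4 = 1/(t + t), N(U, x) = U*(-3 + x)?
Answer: 18666/23 ≈ 811.57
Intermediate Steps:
L(G) = 1 + G/4 (L(G) = G*(¼) + 1 = G/4 + 1 = 1 + G/4)
m(t) = -16 + 2/t (m(t) = -16 + 4/(t + t) = -16 + 4/((2*t)) = -16 + 4*(1/(2*t)) = -16 + 2/t)
m(23)*(N(-13, 7) + (1 - 9*L(-4))) = (-16 + 2/23)*(-13*(-3 + 7) + (1 - 9*(1 + (¼)*(-4)))) = (-16 + 2*(1/23))*(-13*4 + (1 - 9*(1 - 1))) = (-16 + 2/23)*(-52 + (1 - 9*0)) = -366*(-52 + (1 + 0))/23 = -366*(-52 + 1)/23 = -366/23*(-51) = 18666/23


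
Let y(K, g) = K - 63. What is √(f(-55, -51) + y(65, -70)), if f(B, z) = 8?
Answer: √10 ≈ 3.1623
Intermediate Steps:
y(K, g) = -63 + K
√(f(-55, -51) + y(65, -70)) = √(8 + (-63 + 65)) = √(8 + 2) = √10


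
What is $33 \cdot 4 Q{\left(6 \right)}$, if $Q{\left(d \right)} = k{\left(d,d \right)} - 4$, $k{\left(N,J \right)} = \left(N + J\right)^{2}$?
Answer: $18480$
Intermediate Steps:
$k{\left(N,J \right)} = \left(J + N\right)^{2}$
$Q{\left(d \right)} = -4 + 4 d^{2}$ ($Q{\left(d \right)} = \left(d + d\right)^{2} - 4 = \left(2 d\right)^{2} - 4 = 4 d^{2} - 4 = -4 + 4 d^{2}$)
$33 \cdot 4 Q{\left(6 \right)} = 33 \cdot 4 \left(-4 + 4 \cdot 6^{2}\right) = 132 \left(-4 + 4 \cdot 36\right) = 132 \left(-4 + 144\right) = 132 \cdot 140 = 18480$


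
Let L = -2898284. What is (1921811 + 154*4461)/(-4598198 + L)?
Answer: -84155/241822 ≈ -0.34800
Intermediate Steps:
(1921811 + 154*4461)/(-4598198 + L) = (1921811 + 154*4461)/(-4598198 - 2898284) = (1921811 + 686994)/(-7496482) = 2608805*(-1/7496482) = -84155/241822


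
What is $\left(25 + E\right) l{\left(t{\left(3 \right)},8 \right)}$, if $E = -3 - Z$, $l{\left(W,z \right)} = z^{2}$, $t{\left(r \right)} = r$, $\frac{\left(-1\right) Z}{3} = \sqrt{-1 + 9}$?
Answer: $1408 + 384 \sqrt{2} \approx 1951.1$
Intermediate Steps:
$Z = - 6 \sqrt{2}$ ($Z = - 3 \sqrt{-1 + 9} = - 3 \sqrt{8} = - 3 \cdot 2 \sqrt{2} = - 6 \sqrt{2} \approx -8.4853$)
$E = -3 + 6 \sqrt{2}$ ($E = -3 - - 6 \sqrt{2} = -3 + 6 \sqrt{2} \approx 5.4853$)
$\left(25 + E\right) l{\left(t{\left(3 \right)},8 \right)} = \left(25 - \left(3 - 6 \sqrt{2}\right)\right) 8^{2} = \left(22 + 6 \sqrt{2}\right) 64 = 1408 + 384 \sqrt{2}$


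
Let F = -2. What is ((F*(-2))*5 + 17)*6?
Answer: 222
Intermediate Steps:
((F*(-2))*5 + 17)*6 = (-2*(-2)*5 + 17)*6 = (4*5 + 17)*6 = (20 + 17)*6 = 37*6 = 222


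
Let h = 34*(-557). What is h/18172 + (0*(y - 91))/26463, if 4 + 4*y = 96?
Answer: -9469/9086 ≈ -1.0422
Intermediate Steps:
y = 23 (y = -1 + (1/4)*96 = -1 + 24 = 23)
h = -18938
h/18172 + (0*(y - 91))/26463 = -18938/18172 + (0*(23 - 91))/26463 = -18938*1/18172 + (0*(-68))*(1/26463) = -9469/9086 + 0*(1/26463) = -9469/9086 + 0 = -9469/9086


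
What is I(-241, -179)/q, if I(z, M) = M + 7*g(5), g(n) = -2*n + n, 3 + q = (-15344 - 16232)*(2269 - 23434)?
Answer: -214/668306037 ≈ -3.2021e-7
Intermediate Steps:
q = 668306037 (q = -3 + (-15344 - 16232)*(2269 - 23434) = -3 - 31576*(-21165) = -3 + 668306040 = 668306037)
g(n) = -n
I(z, M) = -35 + M (I(z, M) = M + 7*(-1*5) = M + 7*(-5) = M - 35 = -35 + M)
I(-241, -179)/q = (-35 - 179)/668306037 = -214*1/668306037 = -214/668306037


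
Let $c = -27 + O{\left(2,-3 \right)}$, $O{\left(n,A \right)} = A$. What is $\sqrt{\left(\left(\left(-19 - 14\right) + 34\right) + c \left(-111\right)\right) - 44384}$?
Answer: $i \sqrt{41053} \approx 202.62 i$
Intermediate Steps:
$c = -30$ ($c = -27 - 3 = -30$)
$\sqrt{\left(\left(\left(-19 - 14\right) + 34\right) + c \left(-111\right)\right) - 44384} = \sqrt{\left(\left(\left(-19 - 14\right) + 34\right) - -3330\right) - 44384} = \sqrt{\left(\left(-33 + 34\right) + 3330\right) - 44384} = \sqrt{\left(1 + 3330\right) - 44384} = \sqrt{3331 - 44384} = \sqrt{-41053} = i \sqrt{41053}$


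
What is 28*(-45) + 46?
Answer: -1214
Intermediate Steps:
28*(-45) + 46 = -1260 + 46 = -1214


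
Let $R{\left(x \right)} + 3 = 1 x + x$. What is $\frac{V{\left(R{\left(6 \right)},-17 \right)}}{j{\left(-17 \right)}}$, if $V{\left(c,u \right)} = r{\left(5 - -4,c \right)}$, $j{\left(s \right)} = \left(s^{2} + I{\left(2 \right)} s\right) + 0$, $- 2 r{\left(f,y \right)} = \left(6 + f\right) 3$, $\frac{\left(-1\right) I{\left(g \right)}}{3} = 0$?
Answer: $- \frac{45}{578} \approx -0.077855$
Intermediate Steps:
$I{\left(g \right)} = 0$ ($I{\left(g \right)} = \left(-3\right) 0 = 0$)
$R{\left(x \right)} = -3 + 2 x$ ($R{\left(x \right)} = -3 + \left(1 x + x\right) = -3 + \left(x + x\right) = -3 + 2 x$)
$r{\left(f,y \right)} = -9 - \frac{3 f}{2}$ ($r{\left(f,y \right)} = - \frac{\left(6 + f\right) 3}{2} = - \frac{18 + 3 f}{2} = -9 - \frac{3 f}{2}$)
$j{\left(s \right)} = s^{2}$ ($j{\left(s \right)} = \left(s^{2} + 0 s\right) + 0 = \left(s^{2} + 0\right) + 0 = s^{2} + 0 = s^{2}$)
$V{\left(c,u \right)} = - \frac{45}{2}$ ($V{\left(c,u \right)} = -9 - \frac{3 \left(5 - -4\right)}{2} = -9 - \frac{3 \left(5 + 4\right)}{2} = -9 - \frac{27}{2} = - \frac{45}{2}$)
$\frac{V{\left(R{\left(6 \right)},-17 \right)}}{j{\left(-17 \right)}} = - \frac{45}{2 \left(-17\right)^{2}} = - \frac{45}{2 \cdot 289} = \left(- \frac{45}{2}\right) \frac{1}{289} = - \frac{45}{578}$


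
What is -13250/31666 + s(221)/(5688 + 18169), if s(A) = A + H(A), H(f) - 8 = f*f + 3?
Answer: 618920184/377727881 ≈ 1.6385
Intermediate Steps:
H(f) = 11 + f² (H(f) = 8 + (f*f + 3) = 8 + (f² + 3) = 8 + (3 + f²) = 11 + f²)
s(A) = 11 + A + A² (s(A) = A + (11 + A²) = 11 + A + A²)
-13250/31666 + s(221)/(5688 + 18169) = -13250/31666 + (11 + 221 + 221²)/(5688 + 18169) = -13250*1/31666 + (11 + 221 + 48841)/23857 = -6625/15833 + 49073*(1/23857) = -6625/15833 + 49073/23857 = 618920184/377727881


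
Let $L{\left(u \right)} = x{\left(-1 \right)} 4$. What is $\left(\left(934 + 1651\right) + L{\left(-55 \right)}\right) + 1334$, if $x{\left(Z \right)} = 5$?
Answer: $3939$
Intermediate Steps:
$L{\left(u \right)} = 20$ ($L{\left(u \right)} = 5 \cdot 4 = 20$)
$\left(\left(934 + 1651\right) + L{\left(-55 \right)}\right) + 1334 = \left(\left(934 + 1651\right) + 20\right) + 1334 = \left(2585 + 20\right) + 1334 = 2605 + 1334 = 3939$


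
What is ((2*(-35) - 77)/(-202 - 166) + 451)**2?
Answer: 27594193225/135424 ≈ 2.0376e+5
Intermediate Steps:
((2*(-35) - 77)/(-202 - 166) + 451)**2 = ((-70 - 77)/(-368) + 451)**2 = (-147*(-1/368) + 451)**2 = (147/368 + 451)**2 = (166115/368)**2 = 27594193225/135424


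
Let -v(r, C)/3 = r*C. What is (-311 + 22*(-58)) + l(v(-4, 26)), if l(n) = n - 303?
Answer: -1578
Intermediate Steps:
v(r, C) = -3*C*r (v(r, C) = -3*r*C = -3*C*r)
l(n) = -303 + n
(-311 + 22*(-58)) + l(v(-4, 26)) = (-311 + 22*(-58)) + (-303 - 3*26*(-4)) = (-311 - 1276) + (-303 + 312) = -1587 + 9 = -1578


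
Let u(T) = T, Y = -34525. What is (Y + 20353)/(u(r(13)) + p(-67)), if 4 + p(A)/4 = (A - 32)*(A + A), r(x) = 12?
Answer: -3543/13265 ≈ -0.26709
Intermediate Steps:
p(A) = -16 + 8*A*(-32 + A) (p(A) = -16 + 4*((A - 32)*(A + A)) = -16 + 4*((-32 + A)*(2*A)) = -16 + 4*(2*A*(-32 + A)) = -16 + 8*A*(-32 + A))
(Y + 20353)/(u(r(13)) + p(-67)) = (-34525 + 20353)/(12 + (-16 - 256*(-67) + 8*(-67)**2)) = -14172/(12 + (-16 + 17152 + 8*4489)) = -14172/(12 + (-16 + 17152 + 35912)) = -14172/(12 + 53048) = -14172/53060 = -14172*1/53060 = -3543/13265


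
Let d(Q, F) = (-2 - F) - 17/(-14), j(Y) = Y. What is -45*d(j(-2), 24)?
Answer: 15615/14 ≈ 1115.4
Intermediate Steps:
d(Q, F) = -11/14 - F (d(Q, F) = (-2 - F) - 17*(-1/14) = (-2 - F) + 17/14 = -11/14 - F)
-45*d(j(-2), 24) = -45*(-11/14 - 1*24) = -45*(-11/14 - 24) = -45*(-347/14) = 15615/14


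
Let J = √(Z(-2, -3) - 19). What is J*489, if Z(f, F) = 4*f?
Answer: 1467*I*√3 ≈ 2540.9*I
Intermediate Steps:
J = 3*I*√3 (J = √(4*(-2) - 19) = √(-8 - 19) = √(-27) = 3*I*√3 ≈ 5.1962*I)
J*489 = (3*I*√3)*489 = 1467*I*√3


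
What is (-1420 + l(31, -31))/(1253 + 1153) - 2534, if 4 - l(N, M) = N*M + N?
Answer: -1016215/401 ≈ -2534.2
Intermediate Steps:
l(N, M) = 4 - N - M*N (l(N, M) = 4 - (N*M + N) = 4 - (M*N + N) = 4 - (N + M*N) = 4 + (-N - M*N) = 4 - N - M*N)
(-1420 + l(31, -31))/(1253 + 1153) - 2534 = (-1420 + (4 - 1*31 - 1*(-31)*31))/(1253 + 1153) - 2534 = (-1420 + (4 - 31 + 961))/2406 - 2534 = (-1420 + 934)*(1/2406) - 2534 = -486*1/2406 - 2534 = -81/401 - 2534 = -1016215/401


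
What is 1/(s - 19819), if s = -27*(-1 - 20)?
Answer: -1/19252 ≈ -5.1943e-5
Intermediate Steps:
s = 567 (s = -27*(-21) = 567)
1/(s - 19819) = 1/(567 - 19819) = 1/(-19252) = -1/19252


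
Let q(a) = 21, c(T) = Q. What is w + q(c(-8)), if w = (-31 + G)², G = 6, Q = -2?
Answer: 646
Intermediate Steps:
c(T) = -2
w = 625 (w = (-31 + 6)² = (-25)² = 625)
w + q(c(-8)) = 625 + 21 = 646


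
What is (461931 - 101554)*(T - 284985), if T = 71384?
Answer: -76976887577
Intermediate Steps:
(461931 - 101554)*(T - 284985) = (461931 - 101554)*(71384 - 284985) = 360377*(-213601) = -76976887577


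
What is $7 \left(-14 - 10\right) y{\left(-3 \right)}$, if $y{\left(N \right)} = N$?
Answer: $504$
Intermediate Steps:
$7 \left(-14 - 10\right) y{\left(-3 \right)} = 7 \left(-14 - 10\right) \left(-3\right) = 7 \left(-24\right) \left(-3\right) = \left(-168\right) \left(-3\right) = 504$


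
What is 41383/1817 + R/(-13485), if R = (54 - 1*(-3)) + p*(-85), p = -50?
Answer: 550223936/24502245 ≈ 22.456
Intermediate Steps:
R = 4307 (R = (54 - 1*(-3)) - 50*(-85) = (54 + 3) + 4250 = 57 + 4250 = 4307)
41383/1817 + R/(-13485) = 41383/1817 + 4307/(-13485) = 41383*(1/1817) + 4307*(-1/13485) = 41383/1817 - 4307/13485 = 550223936/24502245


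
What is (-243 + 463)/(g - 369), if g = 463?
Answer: 110/47 ≈ 2.3404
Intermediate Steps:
(-243 + 463)/(g - 369) = (-243 + 463)/(463 - 369) = 220/94 = 220*(1/94) = 110/47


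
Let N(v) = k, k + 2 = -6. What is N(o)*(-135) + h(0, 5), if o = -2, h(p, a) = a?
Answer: 1085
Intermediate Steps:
k = -8 (k = -2 - 6 = -8)
N(v) = -8
N(o)*(-135) + h(0, 5) = -8*(-135) + 5 = 1080 + 5 = 1085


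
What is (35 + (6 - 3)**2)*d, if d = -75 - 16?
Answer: -4004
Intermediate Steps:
d = -91
(35 + (6 - 3)**2)*d = (35 + (6 - 3)**2)*(-91) = (35 + 3**2)*(-91) = (35 + 9)*(-91) = 44*(-91) = -4004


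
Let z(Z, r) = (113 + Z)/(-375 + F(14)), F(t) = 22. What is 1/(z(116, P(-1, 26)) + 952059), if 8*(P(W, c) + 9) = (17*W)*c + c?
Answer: 353/336076598 ≈ 1.0504e-6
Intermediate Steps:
P(W, c) = -9 + c/8 + 17*W*c/8 (P(W, c) = -9 + ((17*W)*c + c)/8 = -9 + (17*W*c + c)/8 = -9 + (c + 17*W*c)/8 = -9 + (c/8 + 17*W*c/8) = -9 + c/8 + 17*W*c/8)
z(Z, r) = -113/353 - Z/353 (z(Z, r) = (113 + Z)/(-375 + 22) = (113 + Z)/(-353) = (113 + Z)*(-1/353) = -113/353 - Z/353)
1/(z(116, P(-1, 26)) + 952059) = 1/((-113/353 - 1/353*116) + 952059) = 1/((-113/353 - 116/353) + 952059) = 1/(-229/353 + 952059) = 1/(336076598/353) = 353/336076598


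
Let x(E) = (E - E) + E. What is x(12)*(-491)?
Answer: -5892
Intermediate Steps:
x(E) = E (x(E) = 0 + E = E)
x(12)*(-491) = 12*(-491) = -5892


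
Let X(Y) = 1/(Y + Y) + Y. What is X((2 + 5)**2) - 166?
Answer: -11465/98 ≈ -116.99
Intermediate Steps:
X(Y) = Y + 1/(2*Y) (X(Y) = 1/(2*Y) + Y = Y + 1/(2*Y))
X((2 + 5)**2) - 166 = ((2 + 5)**2 + 1/(2*((2 + 5)**2))) - 166 = (7**2 + 1/(2*(7**2))) - 166 = (49 + (1/2)/49) - 166 = (49 + (1/2)*(1/49)) - 166 = (49 + 1/98) - 166 = 4803/98 - 166 = -11465/98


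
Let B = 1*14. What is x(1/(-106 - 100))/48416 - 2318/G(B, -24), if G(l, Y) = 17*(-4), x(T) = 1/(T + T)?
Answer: 1650313/48416 ≈ 34.086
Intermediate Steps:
B = 14
x(T) = 1/(2*T)
G(l, Y) = -68
x(1/(-106 - 100))/48416 - 2318/G(B, -24) = (1/(2*(1/(-106 - 100))))/48416 - 2318/(-68) = (1/(2*(1/(-206))))*(1/48416) - 2318*(-1/68) = (1/(2*(-1/206)))*(1/48416) + 1159/34 = ((1/2)*(-206))*(1/48416) + 1159/34 = -103*1/48416 + 1159/34 = -103/48416 + 1159/34 = 1650313/48416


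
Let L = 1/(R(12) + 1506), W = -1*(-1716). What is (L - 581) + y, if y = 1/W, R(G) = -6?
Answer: -31156058/53625 ≈ -581.00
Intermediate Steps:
W = 1716
y = 1/1716 ≈ 0.00058275
L = 1/1500 (L = 1/(-6 + 1506) = 1/1500 ≈ 0.00066667)
(L - 581) + y = (1/1500 - 581) + 1/1716 = -871499/1500 + 1/1716 = -31156058/53625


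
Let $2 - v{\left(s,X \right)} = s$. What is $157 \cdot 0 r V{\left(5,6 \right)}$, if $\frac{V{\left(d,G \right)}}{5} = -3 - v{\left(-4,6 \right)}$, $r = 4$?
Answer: $0$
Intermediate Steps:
$v{\left(s,X \right)} = 2 - s$
$V{\left(d,G \right)} = -45$ ($V{\left(d,G \right)} = 5 \left(-3 - \left(2 - -4\right)\right) = 5 \left(-3 - \left(2 + 4\right)\right) = 5 \left(-3 - 6\right) = 5 \left(-9\right) = -45$)
$157 \cdot 0 r V{\left(5,6 \right)} = 157 \cdot 0 \cdot 4 \left(-45\right) = 157 \cdot 0 \left(-45\right) = 157 \cdot 0 = 0$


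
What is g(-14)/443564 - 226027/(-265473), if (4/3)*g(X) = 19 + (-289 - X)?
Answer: 25051617353/29438566443 ≈ 0.85098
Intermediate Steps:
g(X) = -405/2 - 3*X/4 (g(X) = 3*(19 + (-289 - X))/4 = 3*(-270 - X)/4 = -405/2 - 3*X/4)
g(-14)/443564 - 226027/(-265473) = (-405/2 - ¾*(-14))/443564 - 226027/(-265473) = (-405/2 + 21/2)*(1/443564) - 226027*(-1/265473) = -192*1/443564 + 226027/265473 = -48/110891 + 226027/265473 = 25051617353/29438566443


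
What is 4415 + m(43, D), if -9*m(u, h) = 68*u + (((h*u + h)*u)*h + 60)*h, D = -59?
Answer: 388617419/9 ≈ 4.3180e+7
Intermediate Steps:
m(u, h) = -68*u/9 - h*(60 + h*u*(h + h*u))/9 (m(u, h) = -(68*u + (((h*u + h)*u)*h + 60)*h)/9 = -(68*u + (((h + h*u)*u)*h + 60)*h)/9 = -(68*u + ((u*(h + h*u))*h + 60)*h)/9 = -(68*u + (h*u*(h + h*u) + 60)*h)/9 = -(68*u + (60 + h*u*(h + h*u))*h)/9 = -(68*u + h*(60 + h*u*(h + h*u)))/9 = -68*u/9 - h*(60 + h*u*(h + h*u))/9)
4415 + m(43, D) = 4415 + (-68/9*43 - 20/3*(-59) - ⅑*43*(-59)³ - ⅑*(-59)³*43²) = 4415 + (-2924/9 + 1180/3 - ⅑*43*(-205379) - ⅑*(-205379)*1849) = 4415 + (-2924/9 + 1180/3 + 8831297/9 + 379745771/9) = 4415 + 388577684/9 = 388617419/9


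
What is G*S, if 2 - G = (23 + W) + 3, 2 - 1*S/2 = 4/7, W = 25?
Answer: -140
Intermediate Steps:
S = 20/7 (S = 4 - 8/7 = 20/7 ≈ 2.8571)
G = -49 (G = 2 - ((23 + 25) + 3) = 2 - (48 + 3) = 2 - 1*51 = 2 - 51 = -49)
G*S = -49*20/7 = -140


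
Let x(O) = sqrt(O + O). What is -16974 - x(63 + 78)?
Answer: -16974 - sqrt(282) ≈ -16991.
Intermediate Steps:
x(O) = sqrt(2)*sqrt(O) (x(O) = sqrt(2*O) = sqrt(2)*sqrt(O))
-16974 - x(63 + 78) = -16974 - sqrt(2)*sqrt(63 + 78) = -16974 - sqrt(2)*sqrt(141) = -16974 - sqrt(282)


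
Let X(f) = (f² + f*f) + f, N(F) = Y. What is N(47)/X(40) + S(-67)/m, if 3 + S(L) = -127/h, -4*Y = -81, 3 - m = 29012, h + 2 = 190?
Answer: 1391063/218147680 ≈ 0.0063767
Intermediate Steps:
h = 188 (h = -2 + 190 = 188)
m = -29009 (m = 3 - 1*29012 = 3 - 29012 = -29009)
Y = 81/4 (Y = -¼*(-81) = 81/4 ≈ 20.250)
N(F) = 81/4
X(f) = f + 2*f² (X(f) = (f² + f²) + f = 2*f² + f = f + 2*f²)
S(L) = -691/188 (S(L) = -3 - 127/188 = -691/188)
N(47)/X(40) + S(-67)/m = 81/(4*((40*(1 + 2*40)))) - 691/188/(-29009) = 81/(4*((40*(1 + 80)))) - 691/188*(-1/29009) = 81/(4*((40*81))) + 691/5453692 = (81/4)/3240 + 691/5453692 = (81/4)*(1/3240) + 691/5453692 = 1/160 + 691/5453692 = 1391063/218147680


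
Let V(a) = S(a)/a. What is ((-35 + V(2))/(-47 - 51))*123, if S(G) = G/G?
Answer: 8487/196 ≈ 43.301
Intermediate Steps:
S(G) = 1
V(a) = 1/a
((-35 + V(2))/(-47 - 51))*123 = ((-35 + 1/2)/(-47 - 51))*123 = ((-35 + ½)/(-98))*123 = -69/2*(-1/98)*123 = (69/196)*123 = 8487/196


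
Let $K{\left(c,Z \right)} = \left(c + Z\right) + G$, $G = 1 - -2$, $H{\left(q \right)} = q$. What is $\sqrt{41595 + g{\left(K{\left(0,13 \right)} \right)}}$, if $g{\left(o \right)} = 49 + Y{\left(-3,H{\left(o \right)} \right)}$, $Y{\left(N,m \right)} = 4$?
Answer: $4 \sqrt{2603} \approx 204.08$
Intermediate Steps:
$G = 3$ ($G = 1 + 2 = 3$)
$K{\left(c,Z \right)} = 3 + Z + c$ ($K{\left(c,Z \right)} = \left(c + Z\right) + 3 = \left(Z + c\right) + 3 = 3 + Z + c$)
$g{\left(o \right)} = 53$ ($g{\left(o \right)} = 49 + 4 = 53$)
$\sqrt{41595 + g{\left(K{\left(0,13 \right)} \right)}} = \sqrt{41595 + 53} = \sqrt{41648} = 4 \sqrt{2603}$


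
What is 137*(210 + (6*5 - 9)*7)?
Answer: 48909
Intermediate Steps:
137*(210 + (6*5 - 9)*7) = 137*(210 + (30 - 9)*7) = 137*(210 + 21*7) = 137*(210 + 147) = 137*357 = 48909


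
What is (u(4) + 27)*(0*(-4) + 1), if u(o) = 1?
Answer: 28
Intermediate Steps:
(u(4) + 27)*(0*(-4) + 1) = (1 + 27)*(0*(-4) + 1) = 28*(0 + 1) = 28*1 = 28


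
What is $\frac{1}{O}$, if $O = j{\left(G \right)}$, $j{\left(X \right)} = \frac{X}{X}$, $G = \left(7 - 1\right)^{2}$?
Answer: $1$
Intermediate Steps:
$G = 36$ ($G = 6^{2} = 36$)
$j{\left(X \right)} = 1$
$O = 1$
$\frac{1}{O} = 1^{-1} = 1$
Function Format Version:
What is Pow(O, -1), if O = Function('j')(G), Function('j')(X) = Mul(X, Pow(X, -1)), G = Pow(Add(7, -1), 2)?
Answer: 1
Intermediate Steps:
G = 36 (G = Pow(6, 2) = 36)
Function('j')(X) = 1
O = 1
Pow(O, -1) = Pow(1, -1) = 1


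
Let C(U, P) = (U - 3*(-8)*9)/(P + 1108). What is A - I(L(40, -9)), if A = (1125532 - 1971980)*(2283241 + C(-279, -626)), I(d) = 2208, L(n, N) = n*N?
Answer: -465767365359304/241 ≈ -1.9326e+12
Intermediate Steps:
L(n, N) = N*n
C(U, P) = (216 + U)/(1108 + P) (C(U, P) = (U + 24*9)/(1108 + P) = (U + 216)/(1108 + P) = (216 + U)/(1108 + P))
A = -465767364827176/241 (A = (1125532 - 1971980)*(2283241 + (216 - 279)/(1108 - 626)) = -846448*(2283241 - 63/482) = -846448*1100522099/482 = -465767364827176/241 ≈ -1.9326e+12)
A - I(L(40, -9)) = -465767364827176/241 - 1*2208 = -465767364827176/241 - 2208 = -465767365359304/241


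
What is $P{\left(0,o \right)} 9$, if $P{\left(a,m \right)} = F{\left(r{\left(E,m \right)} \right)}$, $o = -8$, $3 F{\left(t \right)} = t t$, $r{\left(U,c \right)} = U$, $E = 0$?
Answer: $0$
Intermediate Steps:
$F{\left(t \right)} = \frac{t^{2}}{3}$ ($F{\left(t \right)} = \frac{t t}{3} = \frac{t^{2}}{3}$)
$P{\left(a,m \right)} = 0$ ($P{\left(a,m \right)} = \frac{0^{2}}{3} = \frac{1}{3} \cdot 0 = 0$)
$P{\left(0,o \right)} 9 = 0 \cdot 9 = 0$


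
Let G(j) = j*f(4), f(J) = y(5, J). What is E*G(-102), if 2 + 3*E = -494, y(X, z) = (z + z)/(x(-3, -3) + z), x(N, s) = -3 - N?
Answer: 33728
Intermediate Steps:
y(X, z) = 2 (y(X, z) = (z + z)/((-3 - 1*(-3)) + z) = (2*z)/((-3 + 3) + z) = (2*z)/(0 + z) = (2*z)/z = 2)
f(J) = 2
E = -496/3 (E = -⅔ + (⅓)*(-494) = -⅔ - 494/3 = -496/3 ≈ -165.33)
G(j) = 2*j (G(j) = j*2 = 2*j)
E*G(-102) = -992*(-102)/3 = -496/3*(-204) = 33728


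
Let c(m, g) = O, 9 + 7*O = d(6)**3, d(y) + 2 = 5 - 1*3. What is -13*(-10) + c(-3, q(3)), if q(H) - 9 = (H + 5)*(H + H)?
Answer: 901/7 ≈ 128.71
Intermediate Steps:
d(y) = 0 (d(y) = -2 + (5 - 1*3) = -2 + (5 - 3) = -2 + 2 = 0)
q(H) = 9 + 2*H*(5 + H) (q(H) = 9 + (H + 5)*(H + H) = 9 + (5 + H)*(2*H) = 9 + 2*H*(5 + H))
O = -9/7 (O = -9/7 + (1/7)*0**3 = -9/7 + (1/7)*0 = -9/7 + 0 = -9/7 ≈ -1.2857)
c(m, g) = -9/7
-13*(-10) + c(-3, q(3)) = -13*(-10) - 9/7 = 130 - 9/7 = 901/7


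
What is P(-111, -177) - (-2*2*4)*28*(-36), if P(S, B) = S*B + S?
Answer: 3408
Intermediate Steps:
P(S, B) = S + B*S (P(S, B) = B*S + S = S + B*S)
P(-111, -177) - (-2*2*4)*28*(-36) = -111*(1 - 177) - (-2*2*4)*28*(-36) = -111*(-176) - -4*4*28*(-36) = 19536 - (-16*28)*(-36) = 19536 - (-448)*(-36) = 19536 - 1*16128 = 19536 - 16128 = 3408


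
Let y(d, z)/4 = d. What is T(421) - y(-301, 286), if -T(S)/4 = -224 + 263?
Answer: 1048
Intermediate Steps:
y(d, z) = 4*d
T(S) = -156 (T(S) = -4*(-224 + 263) = -4*39 = -156)
T(421) - y(-301, 286) = -156 - 4*(-301) = -156 - 1*(-1204) = -156 + 1204 = 1048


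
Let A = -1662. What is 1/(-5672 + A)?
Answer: -1/7334 ≈ -0.00013635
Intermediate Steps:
1/(-5672 + A) = 1/(-5672 - 1662) = 1/(-7334) = -1/7334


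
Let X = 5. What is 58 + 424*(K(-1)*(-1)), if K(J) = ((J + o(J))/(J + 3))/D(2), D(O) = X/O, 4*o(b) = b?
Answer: 164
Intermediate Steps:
o(b) = b/4
D(O) = 5/O
K(J) = J/(2*(3 + J)) (K(J) = ((J + J/4)/(J + 3))/((5/2)) = ((5*J/4)/(3 + J))/((5*(½))) = (5*J/(4*(3 + J)))/(5/2) = (5*J/(4*(3 + J)))*(⅖) = J/(2*(3 + J)))
58 + 424*(K(-1)*(-1)) = 58 + 424*(((½)*(-1)/(3 - 1))*(-1)) = 58 + 424*(((½)*(-1)/2)*(-1)) = 58 + 424*(((½)*(-1)*(½))*(-1)) = 58 + 424*(-¼*(-1)) = 58 + 424*(¼) = 58 + 106 = 164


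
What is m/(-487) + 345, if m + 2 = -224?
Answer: 168241/487 ≈ 345.46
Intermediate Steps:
m = -226 (m = -2 - 224 = -226)
m/(-487) + 345 = -226/(-487) + 345 = -226*(-1/487) + 345 = 226/487 + 345 = 168241/487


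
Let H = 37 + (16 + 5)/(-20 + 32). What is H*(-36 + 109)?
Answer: 11315/4 ≈ 2828.8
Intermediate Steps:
H = 155/4 (H = 37 + 21/12 = 37 + 21*(1/12) = 37 + 7/4 = 155/4 ≈ 38.750)
H*(-36 + 109) = 155*(-36 + 109)/4 = (155/4)*73 = 11315/4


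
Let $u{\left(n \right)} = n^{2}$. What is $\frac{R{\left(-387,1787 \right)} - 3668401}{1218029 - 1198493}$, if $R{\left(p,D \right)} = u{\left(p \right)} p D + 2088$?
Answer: $- \frac{51789631937}{9768} \approx -5.302 \cdot 10^{6}$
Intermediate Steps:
$R{\left(p,D \right)} = 2088 + D p^{3}$ ($R{\left(p,D \right)} = p^{2} p D + 2088 = p^{3} D + 2088 = D p^{3} + 2088 = 2088 + D p^{3}$)
$\frac{R{\left(-387,1787 \right)} - 3668401}{1218029 - 1198493} = \frac{\left(2088 + 1787 \left(-387\right)^{3}\right) - 3668401}{1218029 - 1198493} = \frac{\left(2088 + 1787 \left(-57960603\right)\right) - 3668401}{19536} = \left(\left(2088 - 103575597561\right) - 3668401\right) \frac{1}{19536} = \left(-103575595473 - 3668401\right) \frac{1}{19536} = \left(-103579263874\right) \frac{1}{19536} = - \frac{51789631937}{9768}$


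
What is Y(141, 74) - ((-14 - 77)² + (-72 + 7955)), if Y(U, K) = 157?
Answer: -16007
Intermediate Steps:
Y(141, 74) - ((-14 - 77)² + (-72 + 7955)) = 157 - ((-14 - 77)² + (-72 + 7955)) = 157 - ((-91)² + 7883) = 157 - (8281 + 7883) = 157 - 1*16164 = 157 - 16164 = -16007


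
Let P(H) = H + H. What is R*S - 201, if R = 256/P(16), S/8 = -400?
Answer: -25801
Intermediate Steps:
P(H) = 2*H
S = -3200 (S = 8*(-400) = -3200)
R = 8 (R = 256/((2*16)) = 256/32 = 256*(1/32) = 8)
R*S - 201 = 8*(-3200) - 201 = -25600 - 201 = -25801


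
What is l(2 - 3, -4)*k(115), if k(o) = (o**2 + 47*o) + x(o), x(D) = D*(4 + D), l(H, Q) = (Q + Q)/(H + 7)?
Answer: -129260/3 ≈ -43087.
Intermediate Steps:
l(H, Q) = 2*Q/(7 + H) (l(H, Q) = (2*Q)/(7 + H) = 2*Q/(7 + H))
k(o) = o**2 + 47*o + o*(4 + o) (k(o) = (o**2 + 47*o) + o*(4 + o) = o**2 + 47*o + o*(4 + o))
l(2 - 3, -4)*k(115) = (2*(-4)/(7 + (2 - 3)))*(115*(51 + 2*115)) = (2*(-4)/(7 - 1))*(115*(51 + 230)) = (2*(-4)/6)*(115*281) = (2*(-4)*(1/6))*32315 = -4/3*32315 = -129260/3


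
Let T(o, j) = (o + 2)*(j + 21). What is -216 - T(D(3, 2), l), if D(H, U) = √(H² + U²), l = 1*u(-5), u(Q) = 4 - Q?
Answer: -276 - 30*√13 ≈ -384.17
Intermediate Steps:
l = 9 (l = 1*(4 - 1*(-5)) = 1*(4 + 5) = 1*9 = 9)
T(o, j) = (2 + o)*(21 + j)
-216 - T(D(3, 2), l) = -216 - (42 + 2*9 + 21*√(3² + 2²) + 9*√(3² + 2²)) = -216 - (42 + 18 + 21*√(9 + 4) + 9*√(9 + 4)) = -216 - (42 + 18 + 21*√13 + 9*√13) = -216 - (60 + 30*√13) = -216 + (-60 - 30*√13) = -276 - 30*√13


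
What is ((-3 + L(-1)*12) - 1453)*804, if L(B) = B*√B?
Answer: -1170624 - 9648*I ≈ -1.1706e+6 - 9648.0*I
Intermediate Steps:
L(B) = B^(3/2)
((-3 + L(-1)*12) - 1453)*804 = ((-3 + (-1)^(3/2)*12) - 1453)*804 = ((-3 - I*12) - 1453)*804 = ((-3 - 12*I) - 1453)*804 = (-1456 - 12*I)*804 = -1170624 - 9648*I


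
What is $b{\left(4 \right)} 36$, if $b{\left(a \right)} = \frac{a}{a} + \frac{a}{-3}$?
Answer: $-12$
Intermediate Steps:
$b{\left(a \right)} = 1 - \frac{a}{3}$ ($b{\left(a \right)} = 1 + a \left(- \frac{1}{3}\right) = 1 - \frac{a}{3}$)
$b{\left(4 \right)} 36 = \left(1 - \frac{4}{3}\right) 36 = \left(- \frac{1}{3}\right) 36 = -12$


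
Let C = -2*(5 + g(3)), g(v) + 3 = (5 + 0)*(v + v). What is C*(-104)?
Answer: 6656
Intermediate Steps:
g(v) = -3 + 10*v (g(v) = -3 + (5 + 0)*(v + v) = -3 + 5*(2*v) = -3 + 10*v)
C = -64 (C = -2*(5 + (-3 + 10*3)) = -2*(5 + (-3 + 30)) = -2*(5 + 27) = -2*32 = -64)
C*(-104) = -64*(-104) = 6656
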